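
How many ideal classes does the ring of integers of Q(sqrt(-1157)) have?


K = Q(sqrt(-1157)). d mod 4 = 3, so D = disc(K) = 4d = -4628
h(K) equals the number of primitive reduced positive-definite forms (a, b, c) = a*x^2 + b*x*y + c*y^2 with b^2 - 4ac = D,
where reduced means |b| <= a <= c, with b >= 0 whenever |b| = a or a = c, and primitive means gcd(a, b, c) = 1.
Reduced forces 3a^2 <= |D| = 4628, so 1 <= a <= 39; b must have the parity of D, and c = (b^2 - D)/(4a) must be an integer >= a.
Enumerate a = 1..39, b in [-a, a]:
  a=1: (1, 0, 1157)  [1]
  a=2: (2, 2, 579)  [1]
  a=3: (3, -2, 386), (3, 2, 386)  [2]
  a=4..5: none
  a=6: (6, -2, 193), (6, 2, 193)  [2]
  a=7..8: none
  a=9: (9, -4, 129), (9, 4, 129)  [2]
  a=10: none
  a=11: (11, -6, 106), (11, 6, 106)  [2]
  a=12: none
  a=13: (13, 0, 89)  [1]
  a=14..16: none
  a=17: (17, -8, 69), (17, 8, 69)  [2]
  a=18: (18, -14, 67), (18, 14, 67)  [2]
  a=19..21: none
  a=22: (22, -6, 53), (22, 6, 53)  [2]
  a=23: (23, -8, 51), (23, 8, 51)  [2]
  a=24..25: none
  a=26: (26, 26, 51)  [1]
  a=27: (27, -4, 43), (27, 4, 43)  [2]
  a=28..32: none
  a=33: (33, -28, 41), (33, -16, 37), (33, 16, 37), (33, 28, 41)  [4]
  a=34: (34, -26, 39), (34, 26, 39)  [2]
  a=35..39: none
Total reduced forms: 1 + 1 + 2 + 2 + 2 + 2 + 1 + 2 + 2 + 2 + 2 + 1 + 2 + 4 + 2 = 28
h = 28

28


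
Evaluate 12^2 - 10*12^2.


x^2 - d*y^2
= 12^2 - 10*12^2
= 144 - 1440
= -1296

-1296


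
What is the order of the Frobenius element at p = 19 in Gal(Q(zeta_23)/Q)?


The Frobenius at p in Gal(Q(zeta_n)/Q) = (Z/nZ)* is the class of p, so its order is ord_23(19), the smallest k >= 1 with 19^k = 1 mod 23.
n = 23 = 23, phi(23) = 22; the order divides phi(n).
Divisors of 22: 1, 2, 11, 22
Repeated squaring mod 23: 19^1 = 19, 19^2 = 16, 19^4 = 3, 19^8 = 9, 19^16 = 12
Test divisors in increasing order:
  k=1: 19^1 = 19 mod 23
  k=2: 19^2 = 16 mod 23
  k=11: 19^11 = 9 * 16 * 19 = 22 mod 23
  k=22: 19^22 = 12 * 3 * 16 = 1 mod 23  <- first divisor giving 1
Order = 22

22


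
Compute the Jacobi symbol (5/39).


Compute (5/39) via quadratic reciprocity:
  reciprocity: (5/39) -> +(39/5)
  reduce: (4/5)
  pull out 2: (2/5) = -1  (since 5 mod 8 = 5)
  pull out 2: (2/5) = -1  (since 5 mod 8 = 5)
  (1/5) = 1
Product of signs = 1

1


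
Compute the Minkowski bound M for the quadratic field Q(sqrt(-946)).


d = -946, d mod 4 = 2, so disc(K) = 4d = -3784; |disc(K)| = 3784
Imaginary quadratic field, so n = 2, s = r2 = 1, r1 = 0
M = (n!/n^n) * (4/pi)^s * sqrt(|disc(K)|) = (2!/2^2) * (4/pi)^1 * sqrt(3784)
= 0.5 * 1.273240 * 61.514226
= 39.1612

39.1612


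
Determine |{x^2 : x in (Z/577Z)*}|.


For prime p, the number of non-zero quadratic residues is (p-1)/2.
= (577-1)/2
= 288

288


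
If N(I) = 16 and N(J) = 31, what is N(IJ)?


N(IJ) = N(I) * N(J)
= 16 * 31
= 496

496


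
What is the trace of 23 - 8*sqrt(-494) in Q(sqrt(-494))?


Tr(a + b*sqrt(d)) = (a + b*sqrt(d)) + (a - b*sqrt(d)) = 2a
= 2 * (23)
= 46

46


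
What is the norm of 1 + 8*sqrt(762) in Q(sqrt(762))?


N(a + b*sqrt(d)) = a^2 - d*b^2
= (1)^2 - (762)*(8)^2
= 1 - 48768
= -48767

-48767


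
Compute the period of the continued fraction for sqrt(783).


Run the CF algorithm for sqrt(783).
a_0 = floor(sqrt(783)) = 27; set m_0=0, q_0=1.
Recurrence: m' = q*a - m,  q' = (d - m'^2)/q,  a' = floor((a_0 + m')/q').
  step 1: m=27, q=54, a=1
  step 2: m=27, q=1, a=54
a_2 = 2*a_0 = 54, so the period closes here.
sqrt(783) = [27; 1, 54]
Period length = 2

2


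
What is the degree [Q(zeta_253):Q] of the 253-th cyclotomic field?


The degree equals Euler's totient phi(253).
253 = 11 * 23
phi(253) = 220

220


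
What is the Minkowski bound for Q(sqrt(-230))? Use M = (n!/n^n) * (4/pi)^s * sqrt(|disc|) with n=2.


d = -230, d mod 4 = 2, so disc(K) = 4d = -920; |disc(K)| = 920
Imaginary quadratic field, so n = 2, s = r2 = 1, r1 = 0
M = (n!/n^n) * (4/pi)^s * sqrt(|disc(K)|) = (2!/2^2) * (4/pi)^1 * sqrt(920)
= 0.5 * 1.273240 * 30.331502
= 19.3096

19.3096


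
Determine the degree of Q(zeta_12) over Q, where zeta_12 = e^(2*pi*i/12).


The degree equals Euler's totient phi(12).
12 = 2^2 * 3
phi(12) = 4

4


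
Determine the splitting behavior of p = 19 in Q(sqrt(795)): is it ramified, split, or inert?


K = Q(sqrt(795)). Since d mod 4 = 3, disc(K) = 3180.
Check p | disc: 3180 mod 19 = 7.
p does not divide disc. Compute Legendre symbol (d/p):
16^((19-1)/2) mod 19 = 1
(d/p) = 1, so p splits: (p) = P*P' with e=1, f=1, g=2.
Therefore p is split.

split


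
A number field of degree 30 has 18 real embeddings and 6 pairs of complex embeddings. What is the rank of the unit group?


By Dirichlet's unit theorem:
rank = r1 + r2 - 1
= 18 + 6 - 1
= 23

23


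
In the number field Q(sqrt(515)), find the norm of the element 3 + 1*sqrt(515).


N(a + b*sqrt(d)) = a^2 - d*b^2
= (3)^2 - (515)*(1)^2
= 9 - 515
= -506

-506


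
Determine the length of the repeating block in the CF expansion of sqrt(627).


Run the CF algorithm for sqrt(627).
a_0 = floor(sqrt(627)) = 25; set m_0=0, q_0=1.
Recurrence: m' = q*a - m,  q' = (d - m'^2)/q,  a' = floor((a_0 + m')/q').
  step 1: m=25, q=2, a=25
  step 2: m=25, q=1, a=50
a_2 = 2*a_0 = 50, so the period closes here.
sqrt(627) = [25; 25, 50]
Period length = 2

2


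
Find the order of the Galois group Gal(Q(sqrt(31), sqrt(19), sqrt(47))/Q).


The 3 square roots of distinct primes are multiplicatively independent over Q,
so [K:Q] = 2^3 and Gal(K/Q) is isomorphic to (Z/2Z)^3.
|Gal| = 2^3 = 8

8


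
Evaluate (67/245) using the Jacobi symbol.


Compute (67/245) via quadratic reciprocity:
  reciprocity: (67/245) -> +(245/67)
  reduce: (44/67)
  pull out 2: (2/67) = -1  (since 67 mod 8 = 3)
  pull out 2: (2/67) = -1  (since 67 mod 8 = 3)
  reciprocity: (11/67) -> -(67/11)
  reduce: (1/11)
  (1/11) = 1
Product of signs = -1

-1


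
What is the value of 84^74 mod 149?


p = 149 is prime and the exponent is (p-1)/2 = 74, so by Euler's criterion 84^74 = (84/149) = +1 or -1 mod 149.
Compute by square-and-multiply:
  74 = 64 + 8 + 2 (binary 1001010)
  Repeated squaring mod 149: 84^1 = 84, 84^2 = 53, 84^4 = 127, 84^8 = 37, 84^16 = 28, 84^32 = 39, 84^64 = 31
  84^74 = 84^64 * 84^8 * 84^2 = 31 * 37 * 53 mod 149
    31 * 37 = 1147 = 104 mod 149
    104 * 53 = 5512 = 148 mod 149
  84^74 = 148 mod 149
Result 148 = p - 1 = -1 mod 149: 84 is a quadratic non-residue mod 149. As a residue in [0, p-1] the value is 148.
84^74 mod 149 = 148

148


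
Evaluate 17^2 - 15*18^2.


x^2 - d*y^2
= 17^2 - 15*18^2
= 289 - 4860
= -4571

-4571


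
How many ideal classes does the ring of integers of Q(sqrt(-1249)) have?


K = Q(sqrt(-1249)). d mod 4 = 3, so D = disc(K) = 4d = -4996
h(K) equals the number of primitive reduced positive-definite forms (a, b, c) = a*x^2 + b*x*y + c*y^2 with b^2 - 4ac = D,
where reduced means |b| <= a <= c, with b >= 0 whenever |b| = a or a = c, and primitive means gcd(a, b, c) = 1.
Reduced forces 3a^2 <= |D| = 4996, so 1 <= a <= 40; b must have the parity of D, and c = (b^2 - D)/(4a) must be an integer >= a.
Enumerate a = 1..40, b in [-a, a]:
  a=1: (1, 0, 1249)  [1]
  a=2: (2, 2, 625)  [1]
  a=3..4: none
  a=5: (5, -2, 250), (5, 2, 250)  [2]
  a=6: none
  a=7: (7, -4, 179), (7, 4, 179)  [2]
  a=8..9: none
  a=10: (10, -2, 125), (10, 2, 125)  [2]
  a=11: (11, -8, 115), (11, 8, 115)  [2]
  a=12: none
  a=13: (13, -10, 98), (13, 10, 98)  [2]
  a=14: (14, -10, 91), (14, 10, 91)  [2]
  a=15..16: none
  a=17: (17, -6, 74), (17, 6, 74)  [2]
  a=18: none
  a=19: (19, -18, 70), (19, 18, 70)  [2]
  a=20..21: none
  a=22: (22, -14, 59), (22, 14, 59)  [2]
  a=23: (23, -8, 55), (23, 8, 55)  [2]
  a=24: none
  a=25: (25, -2, 50), (25, 2, 50)  [2]
  a=26: (26, -10, 49), (26, 10, 49)  [2]
  a=27..33: none
  a=34: (34, -6, 37), (34, 6, 37)  [2]
  a=35: (35, -32, 43), (35, -18, 38), (35, 18, 38), (35, 32, 43)  [4]
  a=36..40: none
Total reduced forms: 1 + 1 + 2 + 2 + 2 + 2 + 2 + 2 + 2 + 2 + 2 + 2 + 2 + 2 + 2 + 4 = 32
h = 32

32


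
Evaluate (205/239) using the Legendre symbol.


p = 239 is prime, so compute (205/239) with the reciprocity algorithm (Jacobi-symbol steps: pull out 2s via (2/n), flip via reciprocity, reduce):
  reciprocity: (205/239) -> +(239/205)
  reduce: (34/205)
  pull out 2: (2/205) = -1  (since 205 mod 8 = 5)
  reciprocity: (17/205) -> +(205/17)
  reduce: (1/17)
  (1/17) = 1
Product of signs = -1
(205/239) = -1

-1


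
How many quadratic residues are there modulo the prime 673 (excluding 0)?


For prime p, the number of non-zero quadratic residues is (p-1)/2.
= (673-1)/2
= 336

336


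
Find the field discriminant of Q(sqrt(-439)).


For K = Q(sqrt(d)) with d squarefree: disc(K) = d if d = 1 mod 4, and disc(K) = 4d if d = 2 or 3 mod 4.
Here d = -439, and d mod 4 = 1.
d = 1 mod 4 (O_K = Z[(1+sqrt(d))/2]), so disc(K) = d = -439

-439


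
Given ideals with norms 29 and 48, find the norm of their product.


N(IJ) = N(I) * N(J)
= 29 * 48
= 1392

1392


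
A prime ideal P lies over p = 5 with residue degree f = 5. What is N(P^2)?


N(P^a) = p^(a*f)
= 5^(2*5)
= 5^10
= 9765625

9765625


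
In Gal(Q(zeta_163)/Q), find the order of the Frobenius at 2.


The Frobenius at p in Gal(Q(zeta_n)/Q) = (Z/nZ)* is the class of p, so its order is ord_163(2), the smallest k >= 1 with 2^k = 1 mod 163.
n = 163 = 163, phi(163) = 162; the order divides phi(n).
Divisors of 162: 1, 2, 3, 6, 9, 18, 27, 54, 81, 162
Repeated squaring mod 163: 2^1 = 2, 2^2 = 4, 2^4 = 16, 2^8 = 93, 2^16 = 10, 2^32 = 100, 2^64 = 57, 2^128 = 152
Test divisors in increasing order:
  k=1: 2^1 = 2 mod 163
  k=2: 2^2 = 4 mod 163
  k=3: 2^3 = 4 * 2 = 8 mod 163
  k=6: 2^6 = 16 * 4 = 64 mod 163
  k=9: 2^9 = 93 * 2 = 23 mod 163
  k=18: 2^18 = 10 * 4 = 40 mod 163
  k=27: 2^27 = 10 * 93 * 4 * 2 = 105 mod 163
  k=54: 2^54 = 100 * 10 * 16 * 4 = 104 mod 163
  k=81: 2^81 = 57 * 10 * 2 = 162 mod 163
  k=162: 2^162 = 152 * 100 * 4 = 1 mod 163  <- first divisor giving 1
Order = 162

162


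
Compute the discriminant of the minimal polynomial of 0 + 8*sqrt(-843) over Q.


The element 0 + 8*sqrt(-843) has minimal polynomial:
x^2 + 0*x + 53952
Discriminant = (0)^2 - 4*(53952)
= 0 - 215808
= -215808

-215808


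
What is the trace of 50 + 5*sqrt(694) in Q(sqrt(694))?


Tr(a + b*sqrt(d)) = (a + b*sqrt(d)) + (a - b*sqrt(d)) = 2a
= 2 * (50)
= 100

100


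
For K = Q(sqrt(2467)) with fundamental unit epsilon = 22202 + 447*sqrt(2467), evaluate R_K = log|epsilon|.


epsilon = 22202 + 447*sqrt(2467)
= 44404.0000
R = ln(44404.0000)
= 10.7011

10.7011


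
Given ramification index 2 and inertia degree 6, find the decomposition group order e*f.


|D_P| = e * f
= 2 * 6
= 12

12


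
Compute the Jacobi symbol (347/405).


Compute (347/405) via quadratic reciprocity:
  reciprocity: (347/405) -> +(405/347)
  reduce: (58/347)
  pull out 2: (2/347) = -1  (since 347 mod 8 = 3)
  reciprocity: (29/347) -> +(347/29)
  reduce: (28/29)
  pull out 2: (2/29) = -1  (since 29 mod 8 = 5)
  pull out 2: (2/29) = -1  (since 29 mod 8 = 5)
  reciprocity: (7/29) -> +(29/7)
  reduce: (1/7)
  (1/7) = 1
Product of signs = -1

-1


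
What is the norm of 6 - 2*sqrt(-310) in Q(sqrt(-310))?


N(a + b*sqrt(d)) = a^2 - d*b^2
= (6)^2 - (-310)*(-2)^2
= 36 + 1240
= 1276

1276


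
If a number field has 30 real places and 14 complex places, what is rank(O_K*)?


By Dirichlet's unit theorem:
rank = r1 + r2 - 1
= 30 + 14 - 1
= 43

43


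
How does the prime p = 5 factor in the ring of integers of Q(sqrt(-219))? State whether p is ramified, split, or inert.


K = Q(sqrt(-219)). Since d mod 4 = 1, disc(K) = -219.
Check p | disc: -219 mod 5 = 1.
p does not divide disc. Compute Legendre symbol (d/p):
1^((5-1)/2) mod 5 = 1
(d/p) = 1, so p splits: (p) = P*P' with e=1, f=1, g=2.
Therefore p is split.

split


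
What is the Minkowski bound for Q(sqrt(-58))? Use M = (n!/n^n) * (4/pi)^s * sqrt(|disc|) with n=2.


d = -58, d mod 4 = 2, so disc(K) = 4d = -232; |disc(K)| = 232
Imaginary quadratic field, so n = 2, s = r2 = 1, r1 = 0
M = (n!/n^n) * (4/pi)^s * sqrt(|disc(K)|) = (2!/2^2) * (4/pi)^1 * sqrt(232)
= 0.5 * 1.273240 * 15.231546
= 9.6967

9.6967


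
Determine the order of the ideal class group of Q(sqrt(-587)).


K = Q(sqrt(-587)). d mod 4 = 1, so D = disc(K) = d = -587
h(K) equals the number of primitive reduced positive-definite forms (a, b, c) = a*x^2 + b*x*y + c*y^2 with b^2 - 4ac = D,
where reduced means |b| <= a <= c, with b >= 0 whenever |b| = a or a = c, and primitive means gcd(a, b, c) = 1.
Reduced forces 3a^2 <= |D| = 587, so 1 <= a <= 13; b must have the parity of D, and c = (b^2 - D)/(4a) must be an integer >= a.
Enumerate a = 1..13, b in [-a, a]:
  a=1: (1, 1, 147)  [1]
  a=2: none
  a=3: (3, -1, 49), (3, 1, 49)  [2]
  a=4..6: none
  a=7: (7, -1, 21), (7, 1, 21)  [2]
  a=8: none
  a=9: (9, -5, 17), (9, 5, 17)  [2]
  a=10..13: none
Total reduced forms: 1 + 2 + 2 + 2 = 7
h = 7

7


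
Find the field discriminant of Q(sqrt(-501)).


For K = Q(sqrt(d)) with d squarefree: disc(K) = d if d = 1 mod 4, and disc(K) = 4d if d = 2 or 3 mod 4.
Here d = -501, and d mod 4 = 3.
d = 3 mod 4, not 1 (O_K = Z[sqrt(d)]), so disc(K) = 4d = 4 * (-501) = -2004

-2004


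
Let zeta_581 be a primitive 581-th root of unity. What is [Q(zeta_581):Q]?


The degree equals Euler's totient phi(581).
581 = 7 * 83
phi(581) = 492

492


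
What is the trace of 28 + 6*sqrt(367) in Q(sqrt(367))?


Tr(a + b*sqrt(d)) = (a + b*sqrt(d)) + (a - b*sqrt(d)) = 2a
= 2 * (28)
= 56

56


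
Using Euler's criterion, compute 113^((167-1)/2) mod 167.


p = 167 is prime and the exponent is (p-1)/2 = 83, so by Euler's criterion 113^83 = (113/167) = +1 or -1 mod 167.
Compute by square-and-multiply:
  83 = 64 + 16 + 2 + 1 (binary 1010011)
  Repeated squaring mod 167: 113^1 = 113, 113^2 = 77, 113^4 = 84, 113^8 = 42, 113^16 = 94, 113^32 = 152, 113^64 = 58
  113^83 = 113^64 * 113^16 * 113^2 * 113^1 = 58 * 94 * 77 * 113 mod 167
    58 * 94 = 5452 = 108 mod 167
    108 * 77 = 8316 = 133 mod 167
    133 * 113 = 15029 = 166 mod 167
  113^83 = 166 mod 167
Result 166 = p - 1 = -1 mod 167: 113 is a quadratic non-residue mod 167. As a residue in [0, p-1] the value is 166.
113^83 mod 167 = 166

166


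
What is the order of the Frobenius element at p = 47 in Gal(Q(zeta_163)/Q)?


The Frobenius at p in Gal(Q(zeta_n)/Q) = (Z/nZ)* is the class of p, so its order is ord_163(47), the smallest k >= 1 with 47^k = 1 mod 163.
n = 163 = 163, phi(163) = 162; the order divides phi(n).
Divisors of 162: 1, 2, 3, 6, 9, 18, 27, 54, 81, 162
Repeated squaring mod 163: 47^1 = 47, 47^2 = 90, 47^4 = 113, 47^8 = 55, 47^16 = 91, 47^32 = 131, 47^64 = 46, 47^128 = 160
Test divisors in increasing order:
  k=1: 47^1 = 47 mod 163
  k=2: 47^2 = 90 mod 163
  k=3: 47^3 = 90 * 47 = 155 mod 163
  k=6: 47^6 = 113 * 90 = 64 mod 163
  k=9: 47^9 = 55 * 47 = 140 mod 163
  k=18: 47^18 = 91 * 90 = 40 mod 163
  k=27: 47^27 = 91 * 55 * 90 * 47 = 58 mod 163
  k=54: 47^54 = 131 * 91 * 113 * 90 = 104 mod 163
  k=81: 47^81 = 46 * 91 * 47 = 1 mod 163  <- first divisor giving 1
Order = 81

81


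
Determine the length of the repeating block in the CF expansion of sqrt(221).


Run the CF algorithm for sqrt(221).
a_0 = floor(sqrt(221)) = 14; set m_0=0, q_0=1.
Recurrence: m' = q*a - m,  q' = (d - m'^2)/q,  a' = floor((a_0 + m')/q').
  step 1: m=14, q=25, a=1
  step 2: m=11, q=4, a=6
  step 3: m=13, q=13, a=2
  step 4: m=13, q=4, a=6
  step 5: m=11, q=25, a=1
  step 6: m=14, q=1, a=28
a_6 = 2*a_0 = 28, so the period closes here.
sqrt(221) = [14; 1, 6, 2, 6, 1, 28]
Period length = 6

6


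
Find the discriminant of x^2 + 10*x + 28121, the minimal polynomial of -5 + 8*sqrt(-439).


The element -5 + 8*sqrt(-439) has minimal polynomial:
x^2 + 10*x + 28121
Discriminant = (10)^2 - 4*(28121)
= 100 - 112484
= -112384

-112384


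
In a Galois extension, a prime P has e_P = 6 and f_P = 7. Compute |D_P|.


|D_P| = e * f
= 6 * 7
= 42

42


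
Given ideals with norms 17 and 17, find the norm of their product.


N(IJ) = N(I) * N(J)
= 17 * 17
= 289

289


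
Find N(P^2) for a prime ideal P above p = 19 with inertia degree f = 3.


N(P^a) = p^(a*f)
= 19^(2*3)
= 19^6
= 47045881

47045881


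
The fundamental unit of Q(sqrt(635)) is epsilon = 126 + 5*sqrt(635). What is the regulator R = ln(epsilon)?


epsilon = 126 + 5*sqrt(635)
= 251.9960
R = ln(251.9960)
= 5.5294

5.5294


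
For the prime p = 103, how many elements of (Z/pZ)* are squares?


For prime p, the number of non-zero quadratic residues is (p-1)/2.
= (103-1)/2
= 51

51


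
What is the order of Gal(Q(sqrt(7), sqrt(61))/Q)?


The 2 square roots of distinct primes are multiplicatively independent over Q,
so [K:Q] = 2^2 and Gal(K/Q) is isomorphic to (Z/2Z)^2.
|Gal| = 2^2 = 4

4


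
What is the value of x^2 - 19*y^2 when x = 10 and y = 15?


x^2 - d*y^2
= 10^2 - 19*15^2
= 100 - 4275
= -4175

-4175


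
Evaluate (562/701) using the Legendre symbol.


p = 701 is prime, so compute (562/701) with the reciprocity algorithm (Jacobi-symbol steps: pull out 2s via (2/n), flip via reciprocity, reduce):
  pull out 2: (2/701) = -1  (since 701 mod 8 = 5)
  reciprocity: (281/701) -> +(701/281)
  reduce: (139/281)
  reciprocity: (139/281) -> +(281/139)
  reduce: (3/139)
  reciprocity: (3/139) -> -(139/3)
  reduce: (1/3)
  (1/3) = 1
Product of signs = 1
(562/701) = 1

1


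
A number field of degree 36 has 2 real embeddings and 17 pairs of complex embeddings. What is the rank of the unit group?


By Dirichlet's unit theorem:
rank = r1 + r2 - 1
= 2 + 17 - 1
= 18

18


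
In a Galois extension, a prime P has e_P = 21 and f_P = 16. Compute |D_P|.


|D_P| = e * f
= 21 * 16
= 336

336


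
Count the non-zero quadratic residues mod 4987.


For prime p, the number of non-zero quadratic residues is (p-1)/2.
= (4987-1)/2
= 2493

2493


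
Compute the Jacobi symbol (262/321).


Compute (262/321) via quadratic reciprocity:
  pull out 2: (2/321) = +1  (since 321 mod 8 = 1)
  reciprocity: (131/321) -> +(321/131)
  reduce: (59/131)
  reciprocity: (59/131) -> -(131/59)
  reduce: (13/59)
  reciprocity: (13/59) -> +(59/13)
  reduce: (7/13)
  reciprocity: (7/13) -> +(13/7)
  reduce: (6/7)
  pull out 2: (2/7) = +1  (since 7 mod 8 = 7)
  reciprocity: (3/7) -> -(7/3)
  reduce: (1/3)
  (1/3) = 1
Product of signs = 1

1


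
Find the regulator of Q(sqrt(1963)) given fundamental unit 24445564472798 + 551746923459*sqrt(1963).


epsilon = 24445564472798 + 551746923459*sqrt(1963)
= 4.8891e+13
R = ln(4.8891e+13)
= 31.5206

31.5206


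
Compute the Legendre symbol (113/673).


p = 673 is prime, so compute (113/673) with the reciprocity algorithm (Jacobi-symbol steps: pull out 2s via (2/n), flip via reciprocity, reduce):
  reciprocity: (113/673) -> +(673/113)
  reduce: (108/113)
  pull out 2: (2/113) = +1  (since 113 mod 8 = 1)
  pull out 2: (2/113) = +1  (since 113 mod 8 = 1)
  reciprocity: (27/113) -> +(113/27)
  reduce: (5/27)
  reciprocity: (5/27) -> +(27/5)
  reduce: (2/5)
  pull out 2: (2/5) = -1  (since 5 mod 8 = 5)
  (1/5) = 1
Product of signs = -1
(113/673) = -1

-1


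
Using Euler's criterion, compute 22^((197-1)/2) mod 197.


p = 197 is prime and the exponent is (p-1)/2 = 98, so by Euler's criterion 22^98 = (22/197) = +1 or -1 mod 197.
Compute by square-and-multiply:
  98 = 64 + 32 + 2 (binary 1100010)
  Repeated squaring mod 197: 22^1 = 22, 22^2 = 90, 22^4 = 23, 22^8 = 135, 22^16 = 101, 22^32 = 154, 22^64 = 76
  22^98 = 22^64 * 22^32 * 22^2 = 76 * 154 * 90 mod 197
    76 * 154 = 11704 = 81 mod 197
    81 * 90 = 7290 = 1 mod 197
  22^98 = 1 mod 197
Result 1: 22 is a quadratic residue mod 197.
22^98 mod 197 = 1

1


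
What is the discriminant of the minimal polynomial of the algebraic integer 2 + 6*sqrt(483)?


The element 2 + 6*sqrt(483) has minimal polynomial:
x^2 - 4*x - 17384
Discriminant = (-4)^2 - 4*(-17384)
= 16 + 69536
= 69552

69552


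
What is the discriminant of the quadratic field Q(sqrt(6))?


For K = Q(sqrt(d)) with d squarefree: disc(K) = d if d = 1 mod 4, and disc(K) = 4d if d = 2 or 3 mod 4.
Here d = 6, and d mod 4 = 2.
d = 2 mod 4, not 1 (O_K = Z[sqrt(d)]), so disc(K) = 4d = 4 * (6) = 24

24


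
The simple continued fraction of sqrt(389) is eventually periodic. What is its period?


Run the CF algorithm for sqrt(389).
a_0 = floor(sqrt(389)) = 19; set m_0=0, q_0=1.
Recurrence: m' = q*a - m,  q' = (d - m'^2)/q,  a' = floor((a_0 + m')/q').
  step 1: m=19, q=28, a=1
  step 2: m=9, q=11, a=2
  step 3: m=13, q=20, a=1
  step 4: m=7, q=17, a=1
  step 5: m=10, q=17, a=1
  step 6: m=7, q=20, a=1
  step 7: m=13, q=11, a=2
  step 8: m=9, q=28, a=1
  step 9: m=19, q=1, a=38
a_9 = 2*a_0 = 38, so the period closes here.
sqrt(389) = [19; 1, 2, 1, 1, 1, 1, 2, 1, 38]
Period length = 9

9


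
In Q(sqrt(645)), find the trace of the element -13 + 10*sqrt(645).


Tr(a + b*sqrt(d)) = (a + b*sqrt(d)) + (a - b*sqrt(d)) = 2a
= 2 * (-13)
= -26

-26


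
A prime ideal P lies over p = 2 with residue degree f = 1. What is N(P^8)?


N(P^a) = p^(a*f)
= 2^(8*1)
= 2^8
= 256

256


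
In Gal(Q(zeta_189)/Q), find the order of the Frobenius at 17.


The Frobenius at p in Gal(Q(zeta_n)/Q) = (Z/nZ)* is the class of p, so its order is ord_189(17), the smallest k >= 1 with 17^k = 1 mod 189.
n = 189 = 3^3 * 7, phi(189) = 108; the order divides phi(n).
Divisors of 108: 1, 2, 3, 4, 6, 9, 12, 18, 27, 36, 54, 108
Repeated squaring mod 189: 17^1 = 17, 17^2 = 100, 17^4 = 172, 17^8 = 100, 17^16 = 172, 17^32 = 100, 17^64 = 172
Test divisors in increasing order:
  k=1: 17^1 = 17 mod 189
  k=2: 17^2 = 100 mod 189
  k=3: 17^3 = 100 * 17 = 188 mod 189
  k=4: 17^4 = 172 mod 189
  k=6: 17^6 = 172 * 100 = 1 mod 189  <- first divisor giving 1
Order = 6

6


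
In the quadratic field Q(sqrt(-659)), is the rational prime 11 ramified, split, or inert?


K = Q(sqrt(-659)). Since d mod 4 = 1, disc(K) = -659.
Check p | disc: -659 mod 11 = 1.
p does not divide disc. Compute Legendre symbol (d/p):
1^((11-1)/2) mod 11 = 1
(d/p) = 1, so p splits: (p) = P*P' with e=1, f=1, g=2.
Therefore p is split.

split


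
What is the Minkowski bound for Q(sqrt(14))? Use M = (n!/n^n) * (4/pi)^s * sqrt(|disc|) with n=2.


d = 14, d mod 4 = 2, so disc(K) = 4d = 56; |disc(K)| = 56
Real quadratic field, so n = 2, s = r2 = 0, r1 = 2
M = (n!/n^n) * (4/pi)^s * sqrt(|disc(K)|) = (2!/2^2) * (4/pi)^0 * sqrt(56)
= 0.5 * 1.000000 * 7.483315
= 3.7417

3.7417


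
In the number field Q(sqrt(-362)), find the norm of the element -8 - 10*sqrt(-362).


N(a + b*sqrt(d)) = a^2 - d*b^2
= (-8)^2 - (-362)*(-10)^2
= 64 + 36200
= 36264

36264


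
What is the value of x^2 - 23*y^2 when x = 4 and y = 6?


x^2 - d*y^2
= 4^2 - 23*6^2
= 16 - 828
= -812

-812


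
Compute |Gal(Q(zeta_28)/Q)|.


|Gal(Q(zeta_28)/Q)| = phi(28)
= 12

12


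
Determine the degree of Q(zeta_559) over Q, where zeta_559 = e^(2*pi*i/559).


The degree equals Euler's totient phi(559).
559 = 13 * 43
phi(559) = 504

504


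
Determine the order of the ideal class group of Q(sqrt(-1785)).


K = Q(sqrt(-1785)). d mod 4 = 3, so D = disc(K) = 4d = -7140
h(K) equals the number of primitive reduced positive-definite forms (a, b, c) = a*x^2 + b*x*y + c*y^2 with b^2 - 4ac = D,
where reduced means |b| <= a <= c, with b >= 0 whenever |b| = a or a = c, and primitive means gcd(a, b, c) = 1.
Reduced forces 3a^2 <= |D| = 7140, so 1 <= a <= 48; b must have the parity of D, and c = (b^2 - D)/(4a) must be an integer >= a.
Enumerate a = 1..48, b in [-a, a]:
  a=1: (1, 0, 1785)  [1]
  a=2: (2, 2, 893)  [1]
  a=3: (3, 0, 595)  [1]
  a=4: none
  a=5: (5, 0, 357)  [1]
  a=6: (6, 6, 299)  [1]
  a=7: (7, 0, 255)  [1]
  a=8..9: none
  a=10: (10, 10, 181)  [1]
  a=11..12: none
  a=13: (13, -6, 138), (13, 6, 138)  [2]
  a=14: (14, 14, 131)  [1]
  a=15: (15, 0, 119)  [1]
  a=16: none
  a=17: (17, 0, 105)  [1]
  a=18: none
  a=19: (19, -2, 94), (19, 2, 94)  [2]
  a=20: none
  a=21: (21, 0, 85)  [1]
  a=22: none
  a=23: (23, -6, 78), (23, 6, 78)  [2]
  a=24..25: none
  a=26: (26, -6, 69), (26, 6, 69)  [2]
  a=27..28: none
  a=29: (29, -20, 65), (29, 20, 65)  [2]
  a=30: (30, 30, 67)  [1]
  a=31..33: none
  a=34: (34, 34, 61)  [1]
  a=35: (35, 0, 51)  [1]
  a=36: none
  a=37: (37, -36, 57), (37, 36, 57)  [2]
  a=38: (38, -2, 47), (38, 2, 47)  [2]
  a=39: (39, -6, 46), (39, 6, 46)  [2]
  a=40..41: none
  a=42: (42, 42, 53)  [1]
  a=43: (43, 16, 43)  [1]
  a=44..48: none
Total reduced forms: 1 + 1 + 1 + 1 + 1 + 1 + 1 + 2 + 1 + 1 + 1 + 2 + 1 + 2 + 2 + 2 + 1 + 1 + 1 + 2 + 2 + 2 + 1 + 1 = 32
h = 32

32


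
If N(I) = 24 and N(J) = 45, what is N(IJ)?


N(IJ) = N(I) * N(J)
= 24 * 45
= 1080

1080


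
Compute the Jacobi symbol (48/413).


Compute (48/413) via quadratic reciprocity:
  pull out 2: (2/413) = -1  (since 413 mod 8 = 5)
  pull out 2: (2/413) = -1  (since 413 mod 8 = 5)
  pull out 2: (2/413) = -1  (since 413 mod 8 = 5)
  pull out 2: (2/413) = -1  (since 413 mod 8 = 5)
  reciprocity: (3/413) -> +(413/3)
  reduce: (2/3)
  pull out 2: (2/3) = -1  (since 3 mod 8 = 3)
  (1/3) = 1
Product of signs = -1

-1


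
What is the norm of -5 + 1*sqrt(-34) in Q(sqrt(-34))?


N(a + b*sqrt(d)) = a^2 - d*b^2
= (-5)^2 - (-34)*(1)^2
= 25 + 34
= 59

59


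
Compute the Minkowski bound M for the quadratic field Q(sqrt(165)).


d = 165, d mod 4 = 1, so disc(K) = d = 165; |disc(K)| = 165
Real quadratic field, so n = 2, s = r2 = 0, r1 = 2
M = (n!/n^n) * (4/pi)^s * sqrt(|disc(K)|) = (2!/2^2) * (4/pi)^0 * sqrt(165)
= 0.5 * 1.000000 * 12.845233
= 6.4226

6.4226


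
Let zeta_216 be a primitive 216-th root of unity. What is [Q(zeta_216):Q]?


The degree equals Euler's totient phi(216).
216 = 2^3 * 3^3
phi(216) = 72

72


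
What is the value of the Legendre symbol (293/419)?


p = 419 is prime, so compute (293/419) with the reciprocity algorithm (Jacobi-symbol steps: pull out 2s via (2/n), flip via reciprocity, reduce):
  reciprocity: (293/419) -> +(419/293)
  reduce: (126/293)
  pull out 2: (2/293) = -1  (since 293 mod 8 = 5)
  reciprocity: (63/293) -> +(293/63)
  reduce: (41/63)
  reciprocity: (41/63) -> +(63/41)
  reduce: (22/41)
  pull out 2: (2/41) = +1  (since 41 mod 8 = 1)
  reciprocity: (11/41) -> +(41/11)
  reduce: (8/11)
  pull out 2: (2/11) = -1  (since 11 mod 8 = 3)
  pull out 2: (2/11) = -1  (since 11 mod 8 = 3)
  pull out 2: (2/11) = -1  (since 11 mod 8 = 3)
  (1/11) = 1
Product of signs = 1
(293/419) = 1

1


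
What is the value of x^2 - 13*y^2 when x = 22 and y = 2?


x^2 - d*y^2
= 22^2 - 13*2^2
= 484 - 52
= 432

432


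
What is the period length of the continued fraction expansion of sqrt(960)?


Run the CF algorithm for sqrt(960).
a_0 = floor(sqrt(960)) = 30; set m_0=0, q_0=1.
Recurrence: m' = q*a - m,  q' = (d - m'^2)/q,  a' = floor((a_0 + m')/q').
  step 1: m=30, q=60, a=1
  step 2: m=30, q=1, a=60
a_2 = 2*a_0 = 60, so the period closes here.
sqrt(960) = [30; 1, 60]
Period length = 2

2


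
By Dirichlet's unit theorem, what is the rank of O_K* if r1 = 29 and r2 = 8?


By Dirichlet's unit theorem:
rank = r1 + r2 - 1
= 29 + 8 - 1
= 36

36


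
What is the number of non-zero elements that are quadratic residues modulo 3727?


For prime p, the number of non-zero quadratic residues is (p-1)/2.
= (3727-1)/2
= 1863

1863


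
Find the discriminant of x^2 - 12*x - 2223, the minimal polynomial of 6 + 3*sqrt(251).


The element 6 + 3*sqrt(251) has minimal polynomial:
x^2 - 12*x - 2223
Discriminant = (-12)^2 - 4*(-2223)
= 144 + 8892
= 9036

9036


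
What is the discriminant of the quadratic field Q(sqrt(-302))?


For K = Q(sqrt(d)) with d squarefree: disc(K) = d if d = 1 mod 4, and disc(K) = 4d if d = 2 or 3 mod 4.
Here d = -302, and d mod 4 = 2.
d = 2 mod 4, not 1 (O_K = Z[sqrt(d)]), so disc(K) = 4d = 4 * (-302) = -1208

-1208


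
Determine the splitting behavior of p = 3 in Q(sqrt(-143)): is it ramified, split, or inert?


K = Q(sqrt(-143)). Since d mod 4 = 1, disc(K) = -143.
Check p | disc: -143 mod 3 = 1.
p does not divide disc. Compute Legendre symbol (d/p):
1^((3-1)/2) mod 3 = 1
(d/p) = 1, so p splits: (p) = P*P' with e=1, f=1, g=2.
Therefore p is split.

split


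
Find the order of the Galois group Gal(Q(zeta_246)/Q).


|Gal(Q(zeta_246)/Q)| = phi(246)
= 80

80


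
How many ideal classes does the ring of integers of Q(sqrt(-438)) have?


K = Q(sqrt(-438)). d mod 4 = 2, so D = disc(K) = 4d = -1752
h(K) equals the number of primitive reduced positive-definite forms (a, b, c) = a*x^2 + b*x*y + c*y^2 with b^2 - 4ac = D,
where reduced means |b| <= a <= c, with b >= 0 whenever |b| = a or a = c, and primitive means gcd(a, b, c) = 1.
Reduced forces 3a^2 <= |D| = 1752, so 1 <= a <= 24; b must have the parity of D, and c = (b^2 - D)/(4a) must be an integer >= a.
Enumerate a = 1..24, b in [-a, a]:
  a=1: (1, 0, 438)  [1]
  a=2: (2, 0, 219)  [1]
  a=3: (3, 0, 146)  [1]
  a=4..5: none
  a=6: (6, 0, 73)  [1]
  a=7..12: none
  a=13: (13, -4, 34), (13, 4, 34)  [2]
  a=14..16: none
  a=17: (17, -4, 26), (17, 4, 26)  [2]
  a=18..24: none
Total reduced forms: 1 + 1 + 1 + 1 + 2 + 2 = 8
h = 8

8


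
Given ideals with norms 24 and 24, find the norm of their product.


N(IJ) = N(I) * N(J)
= 24 * 24
= 576

576


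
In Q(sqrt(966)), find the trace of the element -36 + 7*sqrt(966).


Tr(a + b*sqrt(d)) = (a + b*sqrt(d)) + (a - b*sqrt(d)) = 2a
= 2 * (-36)
= -72

-72


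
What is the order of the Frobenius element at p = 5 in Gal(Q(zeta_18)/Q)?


The Frobenius at p in Gal(Q(zeta_n)/Q) = (Z/nZ)* is the class of p, so its order is ord_18(5), the smallest k >= 1 with 5^k = 1 mod 18.
n = 18 = 2 * 3^2, phi(18) = 6; the order divides phi(n).
Divisors of 6: 1, 2, 3, 6
Repeated squaring mod 18: 5^1 = 5, 5^2 = 7, 5^4 = 13
Test divisors in increasing order:
  k=1: 5^1 = 5 mod 18
  k=2: 5^2 = 7 mod 18
  k=3: 5^3 = 7 * 5 = 17 mod 18
  k=6: 5^6 = 13 * 7 = 1 mod 18  <- first divisor giving 1
Order = 6

6


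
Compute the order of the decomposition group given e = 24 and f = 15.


|D_P| = e * f
= 24 * 15
= 360

360


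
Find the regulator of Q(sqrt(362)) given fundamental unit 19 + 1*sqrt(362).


epsilon = 19 + 1*sqrt(362)
= 38.0263
R = ln(38.0263)
= 3.6383

3.6383


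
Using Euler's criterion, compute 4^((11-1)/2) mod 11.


p = 11 is prime and the exponent is (p-1)/2 = 5, so by Euler's criterion 4^5 = (4/11) = +1 or -1 mod 11.
Compute by square-and-multiply:
  5 = 4 + 1 (binary 101)
  Repeated squaring mod 11: 4^1 = 4, 4^2 = 5, 4^4 = 3
  4^5 = 4^4 * 4^1 = 3 * 4 mod 11
    3 * 4 = 12 = 1 mod 11
  4^5 = 1 mod 11
Result 1: 4 is a quadratic residue mod 11.
4^5 mod 11 = 1

1


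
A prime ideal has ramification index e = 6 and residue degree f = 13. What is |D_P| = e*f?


|D_P| = e * f
= 6 * 13
= 78

78


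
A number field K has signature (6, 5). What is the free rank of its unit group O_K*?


By Dirichlet's unit theorem:
rank = r1 + r2 - 1
= 6 + 5 - 1
= 10

10


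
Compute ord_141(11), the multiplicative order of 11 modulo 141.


We want ord_141(11), the smallest k >= 1 with 11^k = 1 mod 141.
n = 141 = 3 * 47, phi(141) = 92; the order divides phi(n).
Divisors of 92: 1, 2, 4, 23, 46, 92
Repeated squaring mod 141: 11^1 = 11, 11^2 = 121, 11^4 = 118, 11^8 = 106, 11^16 = 97, 11^32 = 103, 11^64 = 34
Test divisors in increasing order:
  k=1: 11^1 = 11 mod 141
  k=2: 11^2 = 121 mod 141
  k=4: 11^4 = 118 mod 141
  k=23: 11^23 = 97 * 118 * 121 * 11 = 140 mod 141
  k=46: 11^46 = 103 * 106 * 118 * 121 = 1 mod 141  <- first divisor giving 1
Order = 46

46


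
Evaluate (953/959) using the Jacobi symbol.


Compute (953/959) via quadratic reciprocity:
  reciprocity: (953/959) -> +(959/953)
  reduce: (6/953)
  pull out 2: (2/953) = +1  (since 953 mod 8 = 1)
  reciprocity: (3/953) -> +(953/3)
  reduce: (2/3)
  pull out 2: (2/3) = -1  (since 3 mod 8 = 3)
  (1/3) = 1
Product of signs = -1

-1


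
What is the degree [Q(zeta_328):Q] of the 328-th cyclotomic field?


The degree equals Euler's totient phi(328).
328 = 2^3 * 41
phi(328) = 160

160


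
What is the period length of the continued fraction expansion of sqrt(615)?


Run the CF algorithm for sqrt(615).
a_0 = floor(sqrt(615)) = 24; set m_0=0, q_0=1.
Recurrence: m' = q*a - m,  q' = (d - m'^2)/q,  a' = floor((a_0 + m')/q').
  step 1: m=24, q=39, a=1
  step 2: m=15, q=10, a=3
  step 3: m=15, q=39, a=1
  step 4: m=24, q=1, a=48
a_4 = 2*a_0 = 48, so the period closes here.
sqrt(615) = [24; 1, 3, 1, 48]
Period length = 4

4


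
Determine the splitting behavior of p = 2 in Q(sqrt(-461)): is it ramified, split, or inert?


K = Q(sqrt(-461)). Since d mod 4 = 3, disc(K) = -1844.
Check p | disc: -1844 mod 2 = 0.
p divides disc, so p ramifies: (p) = P^2 with e=2, f=1, g=1.
Therefore p is ramified.

ramified


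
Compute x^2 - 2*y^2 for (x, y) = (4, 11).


x^2 - d*y^2
= 4^2 - 2*11^2
= 16 - 242
= -226

-226


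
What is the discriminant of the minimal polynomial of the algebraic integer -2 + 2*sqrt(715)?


The element -2 + 2*sqrt(715) has minimal polynomial:
x^2 + 4*x - 2856
Discriminant = (4)^2 - 4*(-2856)
= 16 + 11424
= 11440

11440


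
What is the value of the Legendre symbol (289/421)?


p = 421 is prime, so compute (289/421) with the reciprocity algorithm (Jacobi-symbol steps: pull out 2s via (2/n), flip via reciprocity, reduce):
  reciprocity: (289/421) -> +(421/289)
  reduce: (132/289)
  pull out 2: (2/289) = +1  (since 289 mod 8 = 1)
  pull out 2: (2/289) = +1  (since 289 mod 8 = 1)
  reciprocity: (33/289) -> +(289/33)
  reduce: (25/33)
  reciprocity: (25/33) -> +(33/25)
  reduce: (8/25)
  pull out 2: (2/25) = +1  (since 25 mod 8 = 1)
  pull out 2: (2/25) = +1  (since 25 mod 8 = 1)
  pull out 2: (2/25) = +1  (since 25 mod 8 = 1)
  (1/25) = 1
Product of signs = 1
(289/421) = 1

1


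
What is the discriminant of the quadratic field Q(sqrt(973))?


For K = Q(sqrt(d)) with d squarefree: disc(K) = d if d = 1 mod 4, and disc(K) = 4d if d = 2 or 3 mod 4.
Here d = 973, and d mod 4 = 1.
d = 1 mod 4 (O_K = Z[(1+sqrt(d))/2]), so disc(K) = d = 973

973


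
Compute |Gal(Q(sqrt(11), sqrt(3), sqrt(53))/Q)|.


The 3 square roots of distinct primes are multiplicatively independent over Q,
so [K:Q] = 2^3 and Gal(K/Q) is isomorphic to (Z/2Z)^3.
|Gal| = 2^3 = 8

8


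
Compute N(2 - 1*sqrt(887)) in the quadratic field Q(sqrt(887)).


N(a + b*sqrt(d)) = a^2 - d*b^2
= (2)^2 - (887)*(-1)^2
= 4 - 887
= -883

-883


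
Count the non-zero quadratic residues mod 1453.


For prime p, the number of non-zero quadratic residues is (p-1)/2.
= (1453-1)/2
= 726

726


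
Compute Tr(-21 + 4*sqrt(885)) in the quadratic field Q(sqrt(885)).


Tr(a + b*sqrt(d)) = (a + b*sqrt(d)) + (a - b*sqrt(d)) = 2a
= 2 * (-21)
= -42

-42


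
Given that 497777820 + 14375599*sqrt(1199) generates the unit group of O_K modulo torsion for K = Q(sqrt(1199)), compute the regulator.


epsilon = 497777820 + 14375599*sqrt(1199)
= 9.9556e+08
R = ln(9.9556e+08)
= 20.7188

20.7188


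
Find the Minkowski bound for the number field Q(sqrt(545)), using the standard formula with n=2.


d = 545, d mod 4 = 1, so disc(K) = d = 545; |disc(K)| = 545
Real quadratic field, so n = 2, s = r2 = 0, r1 = 2
M = (n!/n^n) * (4/pi)^s * sqrt(|disc(K)|) = (2!/2^2) * (4/pi)^0 * sqrt(545)
= 0.5 * 1.000000 * 23.345235
= 11.6726

11.6726


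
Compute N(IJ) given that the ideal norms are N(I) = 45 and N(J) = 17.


N(IJ) = N(I) * N(J)
= 45 * 17
= 765

765


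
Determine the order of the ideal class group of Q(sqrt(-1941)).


K = Q(sqrt(-1941)). d mod 4 = 3, so D = disc(K) = 4d = -7764
h(K) equals the number of primitive reduced positive-definite forms (a, b, c) = a*x^2 + b*x*y + c*y^2 with b^2 - 4ac = D,
where reduced means |b| <= a <= c, with b >= 0 whenever |b| = a or a = c, and primitive means gcd(a, b, c) = 1.
Reduced forces 3a^2 <= |D| = 7764, so 1 <= a <= 50; b must have the parity of D, and c = (b^2 - D)/(4a) must be an integer >= a.
Enumerate a = 1..50, b in [-a, a]:
  a=1: (1, 0, 1941)  [1]
  a=2: (2, 2, 971)  [1]
  a=3: (3, 0, 647)  [1]
  a=4: none
  a=5: (5, -4, 389), (5, 4, 389)  [2]
  a=6: (6, 6, 325)  [1]
  a=7..9: none
  a=10: (10, -6, 195), (10, 6, 195)  [2]
  a=11..12: none
  a=13: (13, -6, 150), (13, 6, 150)  [2]
  a=14: none
  a=15: (15, -6, 130), (15, 6, 130)  [2]
  a=16..18: none
  a=19: (19, -8, 103), (19, 8, 103)  [2]
  a=20..24: none
  a=25: (25, -6, 78), (25, 6, 78)  [2]
  a=26: (26, -6, 75), (26, 6, 75)  [2]
  a=27..29: none
  a=30: (30, -6, 65), (30, 6, 65)  [2]
  a=31..37: none
  a=38: (38, -30, 57), (38, 30, 57)  [2]
  a=39: (39, -6, 50), (39, 6, 50)  [2]
  a=40..50: none
Total reduced forms: 1 + 1 + 1 + 2 + 1 + 2 + 2 + 2 + 2 + 2 + 2 + 2 + 2 + 2 = 24
h = 24

24


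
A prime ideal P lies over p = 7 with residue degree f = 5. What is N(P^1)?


N(P^a) = p^(a*f)
= 7^(1*5)
= 7^5
= 16807

16807


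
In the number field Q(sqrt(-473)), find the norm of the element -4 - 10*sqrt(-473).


N(a + b*sqrt(d)) = a^2 - d*b^2
= (-4)^2 - (-473)*(-10)^2
= 16 + 47300
= 47316

47316


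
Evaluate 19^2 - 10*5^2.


x^2 - d*y^2
= 19^2 - 10*5^2
= 361 - 250
= 111

111


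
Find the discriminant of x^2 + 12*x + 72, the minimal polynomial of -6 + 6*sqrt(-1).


The element -6 + 6*sqrt(-1) has minimal polynomial:
x^2 + 12*x + 72
Discriminant = (12)^2 - 4*(72)
= 144 - 288
= -144

-144


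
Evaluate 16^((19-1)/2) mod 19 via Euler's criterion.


p = 19 is prime and the exponent is (p-1)/2 = 9, so by Euler's criterion 16^9 = (16/19) = +1 or -1 mod 19.
Compute by square-and-multiply:
  9 = 8 + 1 (binary 1001)
  Repeated squaring mod 19: 16^1 = 16, 16^2 = 9, 16^4 = 5, 16^8 = 6
  16^9 = 16^8 * 16^1 = 6 * 16 mod 19
    6 * 16 = 96 = 1 mod 19
  16^9 = 1 mod 19
Result 1: 16 is a quadratic residue mod 19.
16^9 mod 19 = 1

1


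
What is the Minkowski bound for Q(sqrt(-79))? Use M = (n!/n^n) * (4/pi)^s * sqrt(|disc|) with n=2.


d = -79, d mod 4 = 1, so disc(K) = d = -79; |disc(K)| = 79
Imaginary quadratic field, so n = 2, s = r2 = 1, r1 = 0
M = (n!/n^n) * (4/pi)^s * sqrt(|disc(K)|) = (2!/2^2) * (4/pi)^1 * sqrt(79)
= 0.5 * 1.273240 * 8.888194
= 5.6584

5.6584


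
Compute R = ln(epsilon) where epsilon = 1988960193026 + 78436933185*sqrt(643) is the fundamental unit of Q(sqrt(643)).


epsilon = 1988960193026 + 78436933185*sqrt(643)
= 3.9779e+12
R = ln(3.9779e+12)
= 29.0118

29.0118


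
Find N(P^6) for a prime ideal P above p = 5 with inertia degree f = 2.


N(P^a) = p^(a*f)
= 5^(6*2)
= 5^12
= 244140625

244140625


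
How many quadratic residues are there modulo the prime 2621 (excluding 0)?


For prime p, the number of non-zero quadratic residues is (p-1)/2.
= (2621-1)/2
= 1310

1310


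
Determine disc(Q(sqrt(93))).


For K = Q(sqrt(d)) with d squarefree: disc(K) = d if d = 1 mod 4, and disc(K) = 4d if d = 2 or 3 mod 4.
Here d = 93, and d mod 4 = 1.
d = 1 mod 4 (O_K = Z[(1+sqrt(d))/2]), so disc(K) = d = 93

93


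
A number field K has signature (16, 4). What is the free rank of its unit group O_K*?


By Dirichlet's unit theorem:
rank = r1 + r2 - 1
= 16 + 4 - 1
= 19

19


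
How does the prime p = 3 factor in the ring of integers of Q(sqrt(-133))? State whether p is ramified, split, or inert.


K = Q(sqrt(-133)). Since d mod 4 = 3, disc(K) = -532.
Check p | disc: -532 mod 3 = 2.
p does not divide disc. Compute Legendre symbol (d/p):
2^((3-1)/2) mod 3 = -1
(d/p) = -1, so p is inert: (p) stays prime with e=1, f=2, g=1.
Therefore p is inert.

inert


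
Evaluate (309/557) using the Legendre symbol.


p = 557 is prime, so compute (309/557) with the reciprocity algorithm (Jacobi-symbol steps: pull out 2s via (2/n), flip via reciprocity, reduce):
  reciprocity: (309/557) -> +(557/309)
  reduce: (248/309)
  pull out 2: (2/309) = -1  (since 309 mod 8 = 5)
  pull out 2: (2/309) = -1  (since 309 mod 8 = 5)
  pull out 2: (2/309) = -1  (since 309 mod 8 = 5)
  reciprocity: (31/309) -> +(309/31)
  reduce: (30/31)
  pull out 2: (2/31) = +1  (since 31 mod 8 = 7)
  reciprocity: (15/31) -> -(31/15)
  reduce: (1/15)
  (1/15) = 1
Product of signs = 1
(309/557) = 1

1
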